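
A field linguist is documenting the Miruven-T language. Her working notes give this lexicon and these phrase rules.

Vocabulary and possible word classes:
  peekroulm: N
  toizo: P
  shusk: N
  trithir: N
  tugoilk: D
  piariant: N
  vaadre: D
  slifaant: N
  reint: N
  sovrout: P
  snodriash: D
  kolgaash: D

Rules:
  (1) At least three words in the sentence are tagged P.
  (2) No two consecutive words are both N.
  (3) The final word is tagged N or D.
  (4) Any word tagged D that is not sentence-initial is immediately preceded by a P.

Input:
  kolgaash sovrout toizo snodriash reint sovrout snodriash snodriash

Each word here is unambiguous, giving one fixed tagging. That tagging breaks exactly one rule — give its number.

4

Fixed tagging: D P P D N P D D.
Applying the rules: R1 ✓, R2 ✓, R3 ✓, R4 ✗.
Only rule 4 fails.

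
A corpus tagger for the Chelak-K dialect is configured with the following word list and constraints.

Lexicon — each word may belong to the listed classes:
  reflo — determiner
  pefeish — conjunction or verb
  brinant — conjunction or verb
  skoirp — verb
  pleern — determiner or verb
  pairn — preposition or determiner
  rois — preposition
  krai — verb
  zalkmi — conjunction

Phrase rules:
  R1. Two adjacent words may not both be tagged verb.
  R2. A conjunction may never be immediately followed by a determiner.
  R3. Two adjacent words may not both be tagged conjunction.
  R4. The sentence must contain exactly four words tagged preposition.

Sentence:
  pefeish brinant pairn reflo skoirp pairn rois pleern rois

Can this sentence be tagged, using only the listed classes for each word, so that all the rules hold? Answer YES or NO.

YES

Candidates per position — 1:pefeish {conjunction,verb}; 2:brinant {conjunction,verb}; 3:pairn {preposition,determiner}; 4:reflo {determiner}; 5:skoirp {verb}; 6:pairn {preposition,determiner}; 7:rois {preposition}; 8:pleern {determiner,verb}; 9:rois {preposition}.
One satisfying assignment: verb conjunction preposition determiner verb preposition preposition determiner preposition.
Verifying each rule — rule 1 holds; rule 2 holds; rule 3 holds; rule 4 holds.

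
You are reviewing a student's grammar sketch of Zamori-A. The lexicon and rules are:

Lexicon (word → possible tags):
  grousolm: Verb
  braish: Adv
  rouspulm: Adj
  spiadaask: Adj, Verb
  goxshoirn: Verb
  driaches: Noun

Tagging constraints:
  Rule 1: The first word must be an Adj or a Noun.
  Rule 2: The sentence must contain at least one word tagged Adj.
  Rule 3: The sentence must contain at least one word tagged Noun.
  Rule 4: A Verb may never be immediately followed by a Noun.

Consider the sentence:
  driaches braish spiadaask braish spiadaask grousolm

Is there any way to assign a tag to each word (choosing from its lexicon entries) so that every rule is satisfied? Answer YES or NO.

YES

Candidates per position — 1:driaches {Noun}; 2:braish {Adv}; 3:spiadaask {Adj,Verb}; 4:braish {Adv}; 5:spiadaask {Adj,Verb}; 6:grousolm {Verb}.
One satisfying assignment: Noun Adv Verb Adv Adj Verb.
Check: rule 1 ✓; rule 2 ✓; rule 3 ✓; rule 4 ✓.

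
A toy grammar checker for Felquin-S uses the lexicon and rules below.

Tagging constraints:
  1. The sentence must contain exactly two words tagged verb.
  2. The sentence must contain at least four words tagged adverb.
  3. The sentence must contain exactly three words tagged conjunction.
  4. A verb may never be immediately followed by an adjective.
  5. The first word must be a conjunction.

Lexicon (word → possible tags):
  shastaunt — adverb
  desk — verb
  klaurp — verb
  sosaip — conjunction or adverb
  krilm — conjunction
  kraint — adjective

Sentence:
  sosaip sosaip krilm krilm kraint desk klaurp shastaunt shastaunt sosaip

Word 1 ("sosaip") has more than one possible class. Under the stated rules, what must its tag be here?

Candidates per position — 1:sosaip {conjunction,adverb}; 2:sosaip {conjunction,adverb}; 3:krilm {conjunction}; 4:krilm {conjunction}; 5:kraint {adjective}; 6:desk {verb}; 7:klaurp {verb}; 8:shastaunt {adverb}; 9:shastaunt {adverb}; 10:sosaip {conjunction,adverb}.
Word 1 cannot be adverb — rule 5 would then fail for every completion. It is conjunction.
Word 2 cannot be conjunction — rule 2 would then fail for every completion. It is adverb.
Word 10 cannot be conjunction — rule 2 would then fail for every completion. It is adverb.
The only consistent sequence is: conjunction adverb conjunction conjunction adjective verb verb adverb adverb adverb.
Check: rule 1 ok; rule 2 ok; rule 3 ok; rule 4 ok; rule 5 ok.

conjunction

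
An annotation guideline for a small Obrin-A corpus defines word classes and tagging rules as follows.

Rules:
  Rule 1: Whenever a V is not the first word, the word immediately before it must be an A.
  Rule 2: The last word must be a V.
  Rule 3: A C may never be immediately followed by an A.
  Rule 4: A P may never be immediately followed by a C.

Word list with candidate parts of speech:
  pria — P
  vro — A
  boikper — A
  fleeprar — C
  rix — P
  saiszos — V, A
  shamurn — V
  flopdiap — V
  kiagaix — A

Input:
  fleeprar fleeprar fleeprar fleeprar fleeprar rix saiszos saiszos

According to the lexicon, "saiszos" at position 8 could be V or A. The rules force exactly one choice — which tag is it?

V

Candidates per position — 1:fleeprar {C}; 2:fleeprar {C}; 3:fleeprar {C}; 4:fleeprar {C}; 5:fleeprar {C}; 6:rix {P}; 7:saiszos {V,A}; 8:saiszos {V,A}.
Word 7 cannot be V — rule 1 would then fail for every completion. It is A.
Word 8 cannot be A — rule 2 would then fail for every completion. It is V.
The only consistent sequence is: C C C C C P A V.
Check: rule 1 holds; rule 2 holds; rule 3 holds; rule 4 holds.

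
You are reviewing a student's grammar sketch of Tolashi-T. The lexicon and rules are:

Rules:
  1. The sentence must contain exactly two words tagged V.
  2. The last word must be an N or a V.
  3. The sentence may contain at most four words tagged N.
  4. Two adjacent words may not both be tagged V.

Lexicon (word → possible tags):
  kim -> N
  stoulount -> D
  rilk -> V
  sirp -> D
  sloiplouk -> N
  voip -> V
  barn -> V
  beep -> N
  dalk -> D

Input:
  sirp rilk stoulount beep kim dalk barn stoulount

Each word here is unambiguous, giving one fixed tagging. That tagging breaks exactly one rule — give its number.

2

Fixed tagging: D V D N N D V D.
Rule check: R1 holds, R2 violated, R3 holds, R4 holds.
Only rule 2 fails.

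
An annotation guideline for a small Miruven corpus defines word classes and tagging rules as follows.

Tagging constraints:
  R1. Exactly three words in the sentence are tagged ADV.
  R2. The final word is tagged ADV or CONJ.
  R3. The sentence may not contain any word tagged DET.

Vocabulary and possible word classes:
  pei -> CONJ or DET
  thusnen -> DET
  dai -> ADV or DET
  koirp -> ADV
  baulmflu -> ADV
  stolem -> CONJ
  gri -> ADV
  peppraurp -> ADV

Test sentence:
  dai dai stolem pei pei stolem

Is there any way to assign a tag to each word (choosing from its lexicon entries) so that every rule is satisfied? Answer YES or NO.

NO

Candidates per position — 1:dai {ADV,DET}; 2:dai {ADV,DET}; 3:stolem {CONJ}; 4:pei {CONJ,DET}; 5:pei {CONJ,DET}; 6:stolem {CONJ}.
Rule 1 cannot be satisfied by any choice of tags from the lexicon.
So there is no consistent tagging.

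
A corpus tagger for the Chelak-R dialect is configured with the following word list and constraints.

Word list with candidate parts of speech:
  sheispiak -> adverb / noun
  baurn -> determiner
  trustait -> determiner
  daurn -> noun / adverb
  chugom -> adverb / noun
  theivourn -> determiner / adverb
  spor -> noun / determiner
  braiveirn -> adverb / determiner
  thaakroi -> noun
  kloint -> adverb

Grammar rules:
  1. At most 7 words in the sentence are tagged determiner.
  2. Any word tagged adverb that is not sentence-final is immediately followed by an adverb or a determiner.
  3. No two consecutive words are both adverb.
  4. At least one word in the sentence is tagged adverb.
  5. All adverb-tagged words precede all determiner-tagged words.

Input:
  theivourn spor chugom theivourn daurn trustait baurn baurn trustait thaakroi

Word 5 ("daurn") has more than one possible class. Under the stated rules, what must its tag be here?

Candidates per position — 1:theivourn {determiner,adverb}; 2:spor {noun,determiner}; 3:chugom {adverb,noun}; 4:theivourn {determiner,adverb}; 5:daurn {noun,adverb}; 6:trustait {determiner}; 7:baurn {determiner}; 8:baurn {determiner}; 9:trustait {determiner}; 10:thaakroi {noun}.
Position 5: the remaining choice is settled jointly with positions 1, 2, 3, 4 — only noun at position 5 is part of a tagging that satisfies every rule.
That leaves exactly one tagging: adverb determiner noun determiner noun determiner determiner determiner determiner noun.
Checking: rule 1 ok; rule 2 ok; rule 3 ok; rule 4 ok; rule 5 ok.

noun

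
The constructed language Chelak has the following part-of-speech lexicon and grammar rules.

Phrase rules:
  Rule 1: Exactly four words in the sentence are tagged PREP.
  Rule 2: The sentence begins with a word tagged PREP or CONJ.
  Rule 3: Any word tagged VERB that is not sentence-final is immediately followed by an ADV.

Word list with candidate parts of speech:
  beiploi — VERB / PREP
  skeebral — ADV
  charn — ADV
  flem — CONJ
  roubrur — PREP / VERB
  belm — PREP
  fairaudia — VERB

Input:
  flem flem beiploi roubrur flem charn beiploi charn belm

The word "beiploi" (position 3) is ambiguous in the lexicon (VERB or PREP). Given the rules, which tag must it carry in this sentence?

PREP

Candidates per position — 1:flem {CONJ}; 2:flem {CONJ}; 3:beiploi {VERB,PREP}; 4:roubrur {PREP,VERB}; 5:flem {CONJ}; 6:charn {ADV}; 7:beiploi {VERB,PREP}; 8:charn {ADV}; 9:belm {PREP}.
If word 3 were VERB, no tagging could satisfy rule 1; so word 3 is PREP.
If word 4 were VERB, no tagging could satisfy rule 1; so word 4 is PREP.
If word 7 were VERB, no tagging could satisfy rule 1; so word 7 is PREP.
That leaves exactly one tagging: CONJ CONJ PREP PREP CONJ ADV PREP ADV PREP.
Checking: rule 1 satisfied; rule 2 satisfied; rule 3 satisfied.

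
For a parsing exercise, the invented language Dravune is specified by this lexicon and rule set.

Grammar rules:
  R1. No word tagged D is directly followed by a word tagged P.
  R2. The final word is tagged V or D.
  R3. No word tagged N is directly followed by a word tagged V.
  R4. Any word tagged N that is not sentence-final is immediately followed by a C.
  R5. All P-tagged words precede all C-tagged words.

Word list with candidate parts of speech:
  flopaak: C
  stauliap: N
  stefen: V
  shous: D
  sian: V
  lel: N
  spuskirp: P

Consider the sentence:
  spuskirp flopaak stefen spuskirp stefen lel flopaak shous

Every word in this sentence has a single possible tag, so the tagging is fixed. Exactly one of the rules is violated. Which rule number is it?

5

Fixed tagging: P C V P V N C D.
Rule check: R1 holds, R2 holds, R3 holds, R4 holds, R5 violated.
Only rule 5 fails.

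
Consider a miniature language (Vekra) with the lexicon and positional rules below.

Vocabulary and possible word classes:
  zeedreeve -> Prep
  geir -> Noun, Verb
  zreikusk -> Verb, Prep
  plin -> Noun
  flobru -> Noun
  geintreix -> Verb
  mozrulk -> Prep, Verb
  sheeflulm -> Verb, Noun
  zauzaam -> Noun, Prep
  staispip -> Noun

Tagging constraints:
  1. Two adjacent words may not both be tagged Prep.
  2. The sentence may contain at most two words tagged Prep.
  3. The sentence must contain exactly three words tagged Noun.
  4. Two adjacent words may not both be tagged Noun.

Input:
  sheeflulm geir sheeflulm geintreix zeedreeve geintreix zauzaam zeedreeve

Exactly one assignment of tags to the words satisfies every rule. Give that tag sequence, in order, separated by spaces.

Candidates per position — 1:sheeflulm {Verb,Noun}; 2:geir {Noun,Verb}; 3:sheeflulm {Verb,Noun}; 4:geintreix {Verb}; 5:zeedreeve {Prep}; 6:geintreix {Verb}; 7:zauzaam {Noun,Prep}; 8:zeedreeve {Prep}.
At position 7, choosing Prep makes rule 1 impossible to satisfy; hence Noun.
The remaining ambiguous positions (1, 2, 3) are resolved jointly — only one combination satisfies every rule.
That leaves exactly one tagging: Noun Verb Noun Verb Prep Verb Noun Prep.
Verifying each rule — rule 1 satisfied; rule 2 satisfied; rule 3 satisfied; rule 4 satisfied.

Noun Verb Noun Verb Prep Verb Noun Prep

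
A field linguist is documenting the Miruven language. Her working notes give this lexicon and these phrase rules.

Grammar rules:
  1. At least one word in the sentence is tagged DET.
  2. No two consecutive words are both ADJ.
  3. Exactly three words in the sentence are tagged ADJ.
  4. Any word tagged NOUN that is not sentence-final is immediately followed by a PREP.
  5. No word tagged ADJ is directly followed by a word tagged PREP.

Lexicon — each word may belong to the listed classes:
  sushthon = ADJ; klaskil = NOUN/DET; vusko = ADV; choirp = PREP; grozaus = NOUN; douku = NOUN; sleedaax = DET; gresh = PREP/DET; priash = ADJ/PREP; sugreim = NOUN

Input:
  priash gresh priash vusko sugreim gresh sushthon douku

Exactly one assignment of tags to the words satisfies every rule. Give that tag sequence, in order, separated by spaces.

ADJ DET ADJ ADV NOUN PREP ADJ NOUN

Candidates per position — 1:priash {ADJ,PREP}; 2:gresh {PREP,DET}; 3:priash {ADJ,PREP}; 4:vusko {ADV}; 5:sugreim {NOUN}; 6:gresh {PREP,DET}; 7:sushthon {ADJ}; 8:douku {NOUN}.
Position 1: tagging it PREP would leave rule 3 unsatisfiable, so it must be ADJ.
Position 2: tagging it PREP would leave rule 5 unsatisfiable, so it must be DET.
Position 3: tagging it PREP would leave rule 3 unsatisfiable, so it must be ADJ.
Position 6: tagging it DET would leave rule 4 unsatisfiable, so it must be PREP.
That leaves exactly one tagging: ADJ DET ADJ ADV NOUN PREP ADJ NOUN.
Check: rule 1 ok; rule 2 ok; rule 3 ok; rule 4 ok; rule 5 ok.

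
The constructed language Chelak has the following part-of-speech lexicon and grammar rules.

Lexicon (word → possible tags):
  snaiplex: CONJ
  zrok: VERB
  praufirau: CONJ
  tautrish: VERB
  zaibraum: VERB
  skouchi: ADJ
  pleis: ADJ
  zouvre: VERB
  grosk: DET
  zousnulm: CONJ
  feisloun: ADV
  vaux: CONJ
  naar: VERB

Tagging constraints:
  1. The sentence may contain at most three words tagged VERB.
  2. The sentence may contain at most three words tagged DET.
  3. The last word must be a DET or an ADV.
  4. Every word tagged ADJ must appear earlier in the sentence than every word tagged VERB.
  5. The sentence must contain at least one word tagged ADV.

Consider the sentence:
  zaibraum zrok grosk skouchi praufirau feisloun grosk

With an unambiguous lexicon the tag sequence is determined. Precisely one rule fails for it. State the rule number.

Fixed tagging: VERB VERB DET ADJ CONJ ADV DET.
Rule check: R1 ✓, R2 ✓, R3 ✓, R4 ✗, R5 ✓.
Only rule 4 fails.

4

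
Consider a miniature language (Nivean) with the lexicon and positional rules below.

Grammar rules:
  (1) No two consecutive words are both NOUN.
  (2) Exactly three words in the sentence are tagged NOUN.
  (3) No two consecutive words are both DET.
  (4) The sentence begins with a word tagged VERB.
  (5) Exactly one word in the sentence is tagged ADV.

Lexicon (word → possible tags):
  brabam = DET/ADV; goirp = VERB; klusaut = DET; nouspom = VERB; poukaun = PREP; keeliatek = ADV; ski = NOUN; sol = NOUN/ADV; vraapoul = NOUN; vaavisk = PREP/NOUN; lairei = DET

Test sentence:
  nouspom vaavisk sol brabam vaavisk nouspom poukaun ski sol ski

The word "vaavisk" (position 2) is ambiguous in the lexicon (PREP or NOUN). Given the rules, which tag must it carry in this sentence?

PREP

Candidates per position — 1:nouspom {VERB}; 2:vaavisk {PREP,NOUN}; 3:sol {NOUN,ADV}; 4:brabam {DET,ADV}; 5:vaavisk {PREP,NOUN}; 6:nouspom {VERB}; 7:poukaun {PREP}; 8:ski {NOUN}; 9:sol {NOUN,ADV}; 10:ski {NOUN}.
If word 9 were NOUN, no tagging could satisfy rule 1; so word 9 is ADV.
If word 3 were ADV, no tagging could satisfy rule 5; so word 3 is NOUN.
If word 4 were ADV, no tagging could satisfy rule 5; so word 4 is DET.
If word 5 were NOUN, no tagging could satisfy rule 2; so word 5 is PREP.
If word 2 were NOUN, no tagging could satisfy rule 1; so word 2 is PREP.
The unique satisfying tagging is: VERB PREP NOUN DET PREP VERB PREP NOUN ADV NOUN.
Check: rule 1 ✓; rule 2 ✓; rule 3 ✓; rule 4 ✓; rule 5 ✓.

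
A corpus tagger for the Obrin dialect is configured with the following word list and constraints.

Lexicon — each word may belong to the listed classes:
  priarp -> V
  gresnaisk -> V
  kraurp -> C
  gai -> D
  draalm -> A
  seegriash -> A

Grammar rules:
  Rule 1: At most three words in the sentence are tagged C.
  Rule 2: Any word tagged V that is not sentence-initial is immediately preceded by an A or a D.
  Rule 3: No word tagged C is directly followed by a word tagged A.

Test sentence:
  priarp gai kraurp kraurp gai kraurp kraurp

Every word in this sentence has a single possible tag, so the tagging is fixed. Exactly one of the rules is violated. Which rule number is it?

Fixed tagging: V D C C D C C.
Checking each rule: R1 violated, R2 holds, R3 holds.
Only rule 1 fails.

1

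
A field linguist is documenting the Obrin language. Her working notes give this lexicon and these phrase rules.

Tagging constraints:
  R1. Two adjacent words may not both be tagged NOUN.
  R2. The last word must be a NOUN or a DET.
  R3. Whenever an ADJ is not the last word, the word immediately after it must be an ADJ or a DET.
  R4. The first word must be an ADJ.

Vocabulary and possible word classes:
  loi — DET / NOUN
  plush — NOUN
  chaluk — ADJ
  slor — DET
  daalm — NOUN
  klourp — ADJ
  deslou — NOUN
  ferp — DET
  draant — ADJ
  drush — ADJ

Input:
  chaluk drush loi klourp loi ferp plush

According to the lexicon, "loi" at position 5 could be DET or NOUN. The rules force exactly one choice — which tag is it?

Candidates per position — 1:chaluk {ADJ}; 2:drush {ADJ}; 3:loi {DET,NOUN}; 4:klourp {ADJ}; 5:loi {DET,NOUN}; 6:ferp {DET}; 7:plush {NOUN}.
Position 3: NOUN is ruled out by rule 3; that leaves DET.
Position 5: NOUN is ruled out by rule 3; that leaves DET.
The unique satisfying tagging is: ADJ ADJ DET ADJ DET DET NOUN.
Checking: rule 1 ok; rule 2 ok; rule 3 ok; rule 4 ok.

DET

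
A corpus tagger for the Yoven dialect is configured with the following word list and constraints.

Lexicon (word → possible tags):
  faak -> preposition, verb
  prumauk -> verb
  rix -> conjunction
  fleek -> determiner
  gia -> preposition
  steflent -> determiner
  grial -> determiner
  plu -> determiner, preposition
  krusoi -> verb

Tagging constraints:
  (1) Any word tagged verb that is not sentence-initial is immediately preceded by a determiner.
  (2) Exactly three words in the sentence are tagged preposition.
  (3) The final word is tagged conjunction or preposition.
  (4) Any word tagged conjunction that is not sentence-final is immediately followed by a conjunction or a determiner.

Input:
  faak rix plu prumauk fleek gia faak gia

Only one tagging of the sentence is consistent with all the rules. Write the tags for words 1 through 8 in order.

Candidates per position — 1:faak {preposition,verb}; 2:rix {conjunction}; 3:plu {determiner,preposition}; 4:prumauk {verb}; 5:fleek {determiner}; 6:gia {preposition}; 7:faak {preposition,verb}; 8:gia {preposition}.
Word 3 cannot be preposition — rule 1 would then fail for every completion. It is determiner.
Word 7 cannot be verb — rule 1 would then fail for every completion. It is preposition.
Word 1 cannot be preposition — rule 2 would then fail for every completion. It is verb.
So the tagging must be: verb conjunction determiner verb determiner preposition preposition preposition.
Checking: rule 1 ok; rule 2 ok; rule 3 ok; rule 4 ok.

verb conjunction determiner verb determiner preposition preposition preposition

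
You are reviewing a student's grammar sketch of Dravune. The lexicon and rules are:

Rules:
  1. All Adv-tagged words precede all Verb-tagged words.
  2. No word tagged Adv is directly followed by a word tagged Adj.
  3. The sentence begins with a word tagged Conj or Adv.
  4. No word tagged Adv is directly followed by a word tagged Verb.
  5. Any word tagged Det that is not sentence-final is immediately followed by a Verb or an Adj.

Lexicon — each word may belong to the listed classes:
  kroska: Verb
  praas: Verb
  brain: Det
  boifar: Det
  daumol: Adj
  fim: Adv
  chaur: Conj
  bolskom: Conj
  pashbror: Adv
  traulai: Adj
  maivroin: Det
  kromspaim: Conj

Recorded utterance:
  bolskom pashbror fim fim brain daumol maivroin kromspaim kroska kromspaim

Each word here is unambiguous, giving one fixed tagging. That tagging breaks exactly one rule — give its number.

Fixed tagging: Conj Adv Adv Adv Det Adj Det Conj Verb Conj.
Applying the rules: R1 pass, R2 pass, R3 pass, R4 pass, R5 fail.
Only rule 5 fails.

5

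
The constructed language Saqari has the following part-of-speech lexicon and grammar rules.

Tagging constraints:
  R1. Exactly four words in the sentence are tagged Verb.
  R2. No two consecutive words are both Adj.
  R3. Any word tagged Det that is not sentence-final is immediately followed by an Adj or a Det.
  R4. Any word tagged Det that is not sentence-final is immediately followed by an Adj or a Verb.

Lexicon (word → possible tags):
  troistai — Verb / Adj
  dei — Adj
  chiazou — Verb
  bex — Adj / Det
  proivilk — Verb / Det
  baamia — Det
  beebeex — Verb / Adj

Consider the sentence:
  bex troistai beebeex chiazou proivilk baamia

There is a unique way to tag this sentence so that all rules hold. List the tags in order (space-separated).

Adj Verb Verb Verb Verb Det

Candidates per position — 1:bex {Adj,Det}; 2:troistai {Verb,Adj}; 3:beebeex {Verb,Adj}; 4:chiazou {Verb}; 5:proivilk {Verb,Det}; 6:baamia {Det}.
If word 2 were Adj, no tagging could satisfy rule 1; so word 2 is Verb.
If word 3 were Adj, no tagging could satisfy rule 1; so word 3 is Verb.
If word 5 were Det, no tagging could satisfy rule 1; so word 5 is Verb.
If word 1 were Det, no tagging could satisfy rule 3; so word 1 is Adj.
The unique satisfying tagging is: Adj Verb Verb Verb Verb Det.
Verifying each rule — rule 1 ✓; rule 2 ✓; rule 3 ✓; rule 4 ✓.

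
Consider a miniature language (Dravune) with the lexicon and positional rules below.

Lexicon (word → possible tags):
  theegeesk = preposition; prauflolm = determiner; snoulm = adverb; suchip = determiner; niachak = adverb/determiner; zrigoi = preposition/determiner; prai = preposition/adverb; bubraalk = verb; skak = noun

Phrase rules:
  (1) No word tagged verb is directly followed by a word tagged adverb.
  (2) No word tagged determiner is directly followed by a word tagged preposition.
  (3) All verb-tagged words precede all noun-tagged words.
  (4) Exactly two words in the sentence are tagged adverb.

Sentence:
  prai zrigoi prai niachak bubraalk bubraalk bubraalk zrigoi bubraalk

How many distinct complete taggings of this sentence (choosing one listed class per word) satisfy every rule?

10

Candidates per position — 1:prai {preposition,adverb}; 2:zrigoi {preposition,determiner}; 3:prai {preposition,adverb}; 4:niachak {adverb,determiner}; 5:bubraalk {verb}; 6:bubraalk {verb}; 7:bubraalk {verb}; 8:zrigoi {preposition,determiner}; 9:bubraalk {verb}.
There are 32 candidate sequences in total.
Checking each against the rules leaves 10 sequences.
Count = 10.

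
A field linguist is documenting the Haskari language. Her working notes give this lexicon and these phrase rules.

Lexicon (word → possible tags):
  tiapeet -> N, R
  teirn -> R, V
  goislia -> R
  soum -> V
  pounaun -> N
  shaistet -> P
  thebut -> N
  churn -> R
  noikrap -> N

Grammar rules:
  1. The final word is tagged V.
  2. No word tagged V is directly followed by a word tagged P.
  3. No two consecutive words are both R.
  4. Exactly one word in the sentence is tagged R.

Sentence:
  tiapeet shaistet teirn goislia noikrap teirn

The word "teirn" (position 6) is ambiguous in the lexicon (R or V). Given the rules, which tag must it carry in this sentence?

Candidates per position — 1:tiapeet {N,R}; 2:shaistet {P}; 3:teirn {R,V}; 4:goislia {R}; 5:noikrap {N}; 6:teirn {R,V}.
Word 1 cannot be R — rule 4 would then fail for every completion. It is N.
Word 3 cannot be R — rule 3 would then fail for every completion. It is V.
Word 6 cannot be R — rule 1 would then fail for every completion. It is V.
The only consistent sequence is: N P V R N V.
Check: rule 1 ok; rule 2 ok; rule 3 ok; rule 4 ok.

V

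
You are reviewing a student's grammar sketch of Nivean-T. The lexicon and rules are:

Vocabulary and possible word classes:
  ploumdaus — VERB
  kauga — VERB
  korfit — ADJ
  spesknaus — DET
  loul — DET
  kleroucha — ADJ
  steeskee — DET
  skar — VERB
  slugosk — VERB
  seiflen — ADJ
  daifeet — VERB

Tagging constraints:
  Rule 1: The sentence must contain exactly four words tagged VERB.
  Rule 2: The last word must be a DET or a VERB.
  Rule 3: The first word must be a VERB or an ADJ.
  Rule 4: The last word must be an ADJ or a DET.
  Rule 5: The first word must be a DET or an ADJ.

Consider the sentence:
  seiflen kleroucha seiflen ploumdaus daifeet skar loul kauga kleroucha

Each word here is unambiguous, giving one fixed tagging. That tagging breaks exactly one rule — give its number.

Fixed tagging: ADJ ADJ ADJ VERB VERB VERB DET VERB ADJ.
Checking each rule: R1 pass, R2 fail, R3 pass, R4 pass, R5 pass.
Only rule 2 fails.

2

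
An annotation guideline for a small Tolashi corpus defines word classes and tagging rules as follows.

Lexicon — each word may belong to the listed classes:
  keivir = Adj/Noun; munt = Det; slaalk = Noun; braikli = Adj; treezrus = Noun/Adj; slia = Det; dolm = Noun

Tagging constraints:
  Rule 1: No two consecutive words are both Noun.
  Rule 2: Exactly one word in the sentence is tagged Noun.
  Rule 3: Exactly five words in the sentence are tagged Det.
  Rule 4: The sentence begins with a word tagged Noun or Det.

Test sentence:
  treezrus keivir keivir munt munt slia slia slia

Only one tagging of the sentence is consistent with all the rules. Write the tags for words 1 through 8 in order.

Noun Adj Adj Det Det Det Det Det

Candidates per position — 1:treezrus {Noun,Adj}; 2:keivir {Adj,Noun}; 3:keivir {Adj,Noun}; 4:munt {Det}; 5:munt {Det}; 6:slia {Det}; 7:slia {Det}; 8:slia {Det}.
Word 1 cannot be Adj — rule 4 would then fail for every completion. It is Noun.
Word 2 cannot be Noun — rule 1 would then fail for every completion. It is Adj.
Word 3 cannot be Noun — rule 2 would then fail for every completion. It is Adj.
The unique satisfying tagging is: Noun Adj Adj Det Det Det Det Det.
Check: rule 1 ok; rule 2 ok; rule 3 ok; rule 4 ok.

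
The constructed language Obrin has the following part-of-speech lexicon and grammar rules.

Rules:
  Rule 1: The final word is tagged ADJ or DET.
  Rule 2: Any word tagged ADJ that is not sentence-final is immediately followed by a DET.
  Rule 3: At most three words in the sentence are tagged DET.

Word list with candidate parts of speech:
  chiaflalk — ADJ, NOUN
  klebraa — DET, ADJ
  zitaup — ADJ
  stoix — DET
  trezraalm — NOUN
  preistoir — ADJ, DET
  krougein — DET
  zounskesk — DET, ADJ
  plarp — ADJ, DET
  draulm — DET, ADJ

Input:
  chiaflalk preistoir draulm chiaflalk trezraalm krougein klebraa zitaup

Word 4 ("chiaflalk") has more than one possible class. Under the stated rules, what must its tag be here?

Candidates per position — 1:chiaflalk {ADJ,NOUN}; 2:preistoir {ADJ,DET}; 3:draulm {DET,ADJ}; 4:chiaflalk {ADJ,NOUN}; 5:trezraalm {NOUN}; 6:krougein {DET}; 7:klebraa {DET,ADJ}; 8:zitaup {ADJ}.
Position 3: tagging it ADJ would leave rule 2 unsatisfiable, so it must be DET.
Position 4: tagging it ADJ would leave rule 2 unsatisfiable, so it must be NOUN.
Position 7: tagging it ADJ would leave rule 2 unsatisfiable, so it must be DET.
Position 2: tagging it DET would leave rule 3 unsatisfiable, so it must be ADJ.
Position 1: tagging it ADJ would leave rule 2 unsatisfiable, so it must be NOUN.
That leaves exactly one tagging: NOUN ADJ DET NOUN NOUN DET DET ADJ.
Checking: rule 1 ✓; rule 2 ✓; rule 3 ✓.

NOUN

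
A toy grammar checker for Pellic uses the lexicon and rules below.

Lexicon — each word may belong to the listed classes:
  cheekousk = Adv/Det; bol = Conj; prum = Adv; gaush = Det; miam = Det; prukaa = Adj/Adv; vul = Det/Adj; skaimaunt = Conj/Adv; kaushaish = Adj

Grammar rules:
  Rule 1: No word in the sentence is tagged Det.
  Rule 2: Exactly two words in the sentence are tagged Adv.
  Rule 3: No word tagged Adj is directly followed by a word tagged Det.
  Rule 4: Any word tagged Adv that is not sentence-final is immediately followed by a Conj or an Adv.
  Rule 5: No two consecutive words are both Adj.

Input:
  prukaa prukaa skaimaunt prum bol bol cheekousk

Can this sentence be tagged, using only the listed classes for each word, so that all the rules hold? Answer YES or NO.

NO

Candidates per position — 1:prukaa {Adj,Adv}; 2:prukaa {Adj,Adv}; 3:skaimaunt {Conj,Adv}; 4:prum {Adv}; 5:bol {Conj}; 6:bol {Conj}; 7:cheekousk {Adv,Det}.
Every candidate sequence violates at least one rule; no consistent tagging exists.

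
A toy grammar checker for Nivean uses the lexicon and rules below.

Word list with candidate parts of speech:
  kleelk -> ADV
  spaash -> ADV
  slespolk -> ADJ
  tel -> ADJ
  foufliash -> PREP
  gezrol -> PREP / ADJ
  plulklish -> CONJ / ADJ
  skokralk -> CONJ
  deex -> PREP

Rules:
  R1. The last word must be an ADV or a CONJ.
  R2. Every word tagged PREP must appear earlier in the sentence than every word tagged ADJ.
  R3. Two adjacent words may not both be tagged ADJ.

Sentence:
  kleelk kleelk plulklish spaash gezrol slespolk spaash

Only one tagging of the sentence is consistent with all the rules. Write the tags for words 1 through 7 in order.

ADV ADV CONJ ADV PREP ADJ ADV

Candidates per position — 1:kleelk {ADV}; 2:kleelk {ADV}; 3:plulklish {CONJ,ADJ}; 4:spaash {ADV}; 5:gezrol {PREP,ADJ}; 6:slespolk {ADJ}; 7:spaash {ADV}.
At position 5, choosing ADJ makes rule 3 impossible to satisfy; hence PREP.
At position 3, choosing ADJ makes rule 2 impossible to satisfy; hence CONJ.
The unique satisfying tagging is: ADV ADV CONJ ADV PREP ADJ ADV.
Rule-by-rule: rule 1 satisfied; rule 2 satisfied; rule 3 satisfied.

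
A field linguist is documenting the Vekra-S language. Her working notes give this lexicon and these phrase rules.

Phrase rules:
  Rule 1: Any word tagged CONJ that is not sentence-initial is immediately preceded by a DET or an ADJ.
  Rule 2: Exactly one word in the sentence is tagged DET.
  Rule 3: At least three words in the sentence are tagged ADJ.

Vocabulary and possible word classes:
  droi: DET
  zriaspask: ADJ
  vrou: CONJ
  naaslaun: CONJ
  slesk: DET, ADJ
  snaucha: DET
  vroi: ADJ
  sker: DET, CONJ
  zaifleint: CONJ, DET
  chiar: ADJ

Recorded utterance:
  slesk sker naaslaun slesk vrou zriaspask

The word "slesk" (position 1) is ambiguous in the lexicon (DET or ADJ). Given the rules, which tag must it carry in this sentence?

Candidates per position — 1:slesk {DET,ADJ}; 2:sker {DET,CONJ}; 3:naaslaun {CONJ}; 4:slesk {DET,ADJ}; 5:vrou {CONJ}; 6:zriaspask {ADJ}.
Position 1: tagging it DET would leave rule 3 unsatisfiable, so it must be ADJ.
Position 2: tagging it CONJ would leave rule 1 unsatisfiable, so it must be DET.
Position 4: tagging it DET would leave rule 2 unsatisfiable, so it must be ADJ.
The only consistent sequence is: ADJ DET CONJ ADJ CONJ ADJ.
Check: rule 1 ok; rule 2 ok; rule 3 ok.

ADJ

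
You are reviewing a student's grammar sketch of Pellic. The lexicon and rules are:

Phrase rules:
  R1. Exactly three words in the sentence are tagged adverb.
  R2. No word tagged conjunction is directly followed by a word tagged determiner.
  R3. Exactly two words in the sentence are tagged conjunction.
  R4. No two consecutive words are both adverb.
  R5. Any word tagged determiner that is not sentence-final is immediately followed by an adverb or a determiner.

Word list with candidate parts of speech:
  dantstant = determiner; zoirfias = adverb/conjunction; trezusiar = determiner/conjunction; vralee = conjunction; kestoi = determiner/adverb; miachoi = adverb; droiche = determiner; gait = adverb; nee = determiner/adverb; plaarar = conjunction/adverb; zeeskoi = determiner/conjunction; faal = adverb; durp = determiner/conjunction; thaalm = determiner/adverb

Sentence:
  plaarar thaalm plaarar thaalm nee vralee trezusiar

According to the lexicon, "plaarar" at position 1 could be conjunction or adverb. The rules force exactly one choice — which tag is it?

Candidates per position — 1:plaarar {conjunction,adverb}; 2:thaalm {determiner,adverb}; 3:plaarar {conjunction,adverb}; 4:thaalm {determiner,adverb}; 5:nee {determiner,adverb}; 6:vralee {conjunction}; 7:trezusiar {determiner,conjunction}.
Position 5: tagging it determiner would leave rule 5 unsatisfiable, so it must be adverb.
Position 7: tagging it determiner would leave rule 2 unsatisfiable, so it must be conjunction.
Position 1: tagging it conjunction would leave rule 3 unsatisfiable, so it must be adverb.
Position 2: tagging it adverb would leave rule 4 unsatisfiable, so it must be determiner.
Position 3: tagging it conjunction would leave rule 3 unsatisfiable, so it must be adverb.
Position 4: tagging it adverb would leave rule 1 unsatisfiable, so it must be determiner.
The only consistent sequence is: adverb determiner adverb determiner adverb conjunction conjunction.
Checking: rule 1 ok; rule 2 ok; rule 3 ok; rule 4 ok; rule 5 ok.

adverb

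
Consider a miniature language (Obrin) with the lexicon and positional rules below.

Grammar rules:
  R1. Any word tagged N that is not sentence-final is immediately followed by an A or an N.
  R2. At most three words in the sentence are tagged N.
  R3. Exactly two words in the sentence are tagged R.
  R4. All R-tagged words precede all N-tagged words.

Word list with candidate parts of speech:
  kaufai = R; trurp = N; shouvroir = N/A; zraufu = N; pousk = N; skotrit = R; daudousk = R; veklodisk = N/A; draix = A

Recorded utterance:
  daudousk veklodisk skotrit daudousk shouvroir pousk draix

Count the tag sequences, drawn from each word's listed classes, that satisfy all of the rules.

0

Candidates per position — 1:daudousk {R}; 2:veklodisk {N,A}; 3:skotrit {R}; 4:daudousk {R}; 5:shouvroir {N,A}; 6:pousk {N}; 7:draix {A}.
There are 4 candidate sequences in total.
Rule 3 cannot be satisfied by any choice of tags from the lexicon.
So there is no consistent tagging.
Count = 0.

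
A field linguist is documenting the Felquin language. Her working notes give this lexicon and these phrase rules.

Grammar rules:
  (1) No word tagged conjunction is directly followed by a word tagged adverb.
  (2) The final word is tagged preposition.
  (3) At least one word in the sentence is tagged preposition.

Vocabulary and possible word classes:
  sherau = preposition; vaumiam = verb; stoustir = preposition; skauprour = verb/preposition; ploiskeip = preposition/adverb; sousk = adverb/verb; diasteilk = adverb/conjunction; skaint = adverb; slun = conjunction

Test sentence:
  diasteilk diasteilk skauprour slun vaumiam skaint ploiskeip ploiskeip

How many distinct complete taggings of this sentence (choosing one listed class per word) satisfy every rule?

Candidates per position — 1:diasteilk {adverb,conjunction}; 2:diasteilk {adverb,conjunction}; 3:skauprour {verb,preposition}; 4:slun {conjunction}; 5:vaumiam {verb}; 6:skaint {adverb}; 7:ploiskeip {preposition,adverb}; 8:ploiskeip {preposition,adverb}.
There are 32 candidate sequences in total.
Checking each against the rules leaves 12 sequences.
Count = 12.

12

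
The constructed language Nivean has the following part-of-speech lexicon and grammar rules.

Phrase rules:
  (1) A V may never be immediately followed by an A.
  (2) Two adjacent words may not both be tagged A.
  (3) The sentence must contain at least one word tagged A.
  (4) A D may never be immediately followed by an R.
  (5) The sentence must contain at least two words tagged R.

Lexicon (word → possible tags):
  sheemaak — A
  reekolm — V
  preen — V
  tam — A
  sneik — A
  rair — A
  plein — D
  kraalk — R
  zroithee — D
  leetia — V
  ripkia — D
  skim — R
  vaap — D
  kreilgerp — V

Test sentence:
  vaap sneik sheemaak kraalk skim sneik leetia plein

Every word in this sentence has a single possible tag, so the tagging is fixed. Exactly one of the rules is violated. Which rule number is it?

2

Fixed tagging: D A A R R A V D.
Checking each rule: R1 pass, R2 fail, R3 pass, R4 pass, R5 pass.
Only rule 2 fails.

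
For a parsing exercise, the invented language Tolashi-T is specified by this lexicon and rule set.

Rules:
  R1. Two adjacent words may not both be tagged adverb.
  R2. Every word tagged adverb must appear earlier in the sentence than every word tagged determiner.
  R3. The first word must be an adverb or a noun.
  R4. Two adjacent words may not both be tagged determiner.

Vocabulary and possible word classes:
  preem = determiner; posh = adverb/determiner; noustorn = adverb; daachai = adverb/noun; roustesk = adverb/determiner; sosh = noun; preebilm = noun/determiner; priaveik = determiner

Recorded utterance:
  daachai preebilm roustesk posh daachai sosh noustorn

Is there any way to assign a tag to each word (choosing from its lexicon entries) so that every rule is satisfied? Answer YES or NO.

NO

Candidates per position — 1:daachai {adverb,noun}; 2:preebilm {noun,determiner}; 3:roustesk {adverb,determiner}; 4:posh {adverb,determiner}; 5:daachai {adverb,noun}; 6:sosh {noun}; 7:noustorn {adverb}.
Every candidate sequence violates at least one rule; no consistent tagging exists.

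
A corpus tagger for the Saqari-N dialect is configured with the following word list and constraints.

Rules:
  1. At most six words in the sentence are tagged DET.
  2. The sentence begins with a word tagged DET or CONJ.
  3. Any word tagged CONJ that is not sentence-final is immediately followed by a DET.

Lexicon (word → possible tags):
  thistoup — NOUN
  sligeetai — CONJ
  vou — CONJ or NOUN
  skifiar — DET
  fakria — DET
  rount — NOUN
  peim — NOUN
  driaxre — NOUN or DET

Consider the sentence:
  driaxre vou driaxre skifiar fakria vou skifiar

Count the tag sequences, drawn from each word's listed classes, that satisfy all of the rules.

6

Candidates per position — 1:driaxre {NOUN,DET}; 2:vou {CONJ,NOUN}; 3:driaxre {NOUN,DET}; 4:skifiar {DET}; 5:fakria {DET}; 6:vou {CONJ,NOUN}; 7:skifiar {DET}.
There are 16 candidate sequences in total.
Checking each against the rules leaves 6 sequences.
Count = 6.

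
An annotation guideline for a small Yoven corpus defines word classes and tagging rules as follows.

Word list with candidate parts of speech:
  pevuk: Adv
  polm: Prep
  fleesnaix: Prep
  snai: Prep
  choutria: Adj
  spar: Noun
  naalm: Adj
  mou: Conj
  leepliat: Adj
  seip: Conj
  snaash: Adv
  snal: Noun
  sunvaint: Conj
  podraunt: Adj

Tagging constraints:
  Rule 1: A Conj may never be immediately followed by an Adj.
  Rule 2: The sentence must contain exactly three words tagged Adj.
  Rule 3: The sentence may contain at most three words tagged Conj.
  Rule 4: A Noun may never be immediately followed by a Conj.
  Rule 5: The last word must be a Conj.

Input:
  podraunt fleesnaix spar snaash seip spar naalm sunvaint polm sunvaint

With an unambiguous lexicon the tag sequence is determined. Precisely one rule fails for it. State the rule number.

2

Fixed tagging: Adj Prep Noun Adv Conj Noun Adj Conj Prep Conj.
Rule check: R1 pass, R2 fail, R3 pass, R4 pass, R5 pass.
Only rule 2 fails.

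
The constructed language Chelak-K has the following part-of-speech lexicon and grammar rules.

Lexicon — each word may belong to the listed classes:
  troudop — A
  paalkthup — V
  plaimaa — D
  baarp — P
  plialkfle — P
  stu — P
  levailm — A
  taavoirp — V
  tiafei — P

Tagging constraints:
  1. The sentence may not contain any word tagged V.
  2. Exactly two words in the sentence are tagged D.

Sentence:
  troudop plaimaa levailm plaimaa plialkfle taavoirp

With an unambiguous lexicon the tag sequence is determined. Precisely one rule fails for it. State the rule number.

Fixed tagging: A D A D P V.
Rule check: R1 violated, R2 holds.
Only rule 1 fails.

1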